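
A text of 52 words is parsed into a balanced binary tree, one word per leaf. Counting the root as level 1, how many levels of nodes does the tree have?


In a balanced binary tree with n leaves the deepest leaf is ceil(log2(n)) edges below the root,
so counting node levels inclusive of root and leaves gives ceil(log2(n)) + 1 levels.
log2(52) = 5.7004
ceil(5.7004) = 6
levels = 6 + 1 = 7

7


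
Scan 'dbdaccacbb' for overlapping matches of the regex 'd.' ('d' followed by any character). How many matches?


Pattern: d. means 'd' followed by any character.
Scanning 'dbdaccacbb' position-by-position:
  Pos 0: window 'db' -> MATCH
  Pos 1: window 'bd' -> no
  Pos 2: window 'da' -> MATCH
  Pos 3: window 'ac' -> no
  Pos 4: window 'cc' -> no
  Pos 5: window 'ca' -> no
  Pos 6: window 'ac' -> no
  Pos 7: window 'cb' -> no
  Pos 8: window 'bb' -> no
  Pos 9: window 'b' -> no
Total matches: 2

2


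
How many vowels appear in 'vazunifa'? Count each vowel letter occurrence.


Scanning each character of 'vazunifa':
  Position 1: 'v' -> consonant (running count: 0)
  Position 2: 'a' -> vowel (running count: 1)
  Position 3: 'z' -> consonant (running count: 1)
  Position 4: 'u' -> vowel (running count: 2)
  Position 5: 'n' -> consonant (running count: 2)
  Position 6: 'i' -> vowel (running count: 3)
  Position 7: 'f' -> consonant (running count: 3)
  Position 8: 'a' -> vowel (running count: 4)
Total vowels: 4

4


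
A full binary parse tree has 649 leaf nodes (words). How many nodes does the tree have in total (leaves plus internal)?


Leaf nodes (terminals): 649
Internal nodes = n - 1 = 649 - 1 = 648
Total = leaves + internal = 649 + 648 = 1297

1297


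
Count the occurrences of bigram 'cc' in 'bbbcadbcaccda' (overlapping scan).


Scanning 'bbbcadbcaccda' for bigram 'cc':
  Position 0: 'bb' -> no
  Position 1: 'bb' -> no
  Position 2: 'bc' -> no
  Position 3: 'ca' -> no
  Position 4: 'ad' -> no
  Position 5: 'db' -> no
  Position 6: 'bc' -> no
  Position 7: 'ca' -> no
  Position 8: 'ac' -> no
  Position 9: 'cc' -> MATCH
  Position 10: 'cd' -> no
  Position 11: 'da' -> no
Total matches: 1

1


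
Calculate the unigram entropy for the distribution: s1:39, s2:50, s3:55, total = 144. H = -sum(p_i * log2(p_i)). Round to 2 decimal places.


Computing entropy H = -sum(p_i * log2(p_i)):
  s1: p = 39/144 = 0.2708, -p*log2(p) = 0.5104
  s2: p = 50/144 = 0.3472, -p*log2(p) = 0.5299
  s3: p = 55/144 = 0.3819, -p*log2(p) = 0.5304
H = sum of terms = 1.5707
Rounded to 2 decimals: 1.57

1.57


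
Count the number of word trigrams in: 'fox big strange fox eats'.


Word trigrams from [5] words:
  Trigram 1: (fox big strange)
  Trigram 2: (big strange fox)
  Trigram 3: (strange fox eats)
Total word trigrams: 5 - 2 = 3

3


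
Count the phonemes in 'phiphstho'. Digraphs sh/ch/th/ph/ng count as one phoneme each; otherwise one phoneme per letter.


Parsing 'phiphstho' greedily, digraphs first:
  'ph' -> digraph (1 consonant phoneme) (phonemes so far: 1)
  'i' -> vowel phoneme (phonemes so far: 2)
  'ph' -> digraph (1 consonant phoneme) (phonemes so far: 3)
  's' -> consonant phoneme (phonemes so far: 4)
  'th' -> digraph (1 consonant phoneme) (phonemes so far: 5)
  'o' -> vowel phoneme (phonemes so far: 6)
Total phonemes: 6

6


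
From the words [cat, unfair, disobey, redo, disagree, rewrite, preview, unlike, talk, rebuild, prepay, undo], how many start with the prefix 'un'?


Checking each word for prefix 'un':
  'cat' -> no (count: 0)
  'unfair' -> YES, starts with 'un' (count: 1)
  'disobey' -> no (count: 1)
  'redo' -> no (count: 1)
  'disagree' -> no (count: 1)
  'rewrite' -> no (count: 1)
  'preview' -> no (count: 1)
  'unlike' -> YES, starts with 'un' (count: 2)
  'talk' -> no (count: 2)
  'rebuild' -> no (count: 2)
  'prepay' -> no (count: 2)
  'undo' -> YES, starts with 'un' (count: 3)
Total with prefix 'un': 3

3


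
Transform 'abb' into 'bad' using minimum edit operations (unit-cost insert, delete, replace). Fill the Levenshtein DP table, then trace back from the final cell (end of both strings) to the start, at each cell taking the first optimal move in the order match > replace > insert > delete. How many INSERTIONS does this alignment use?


Edit distance = 3. Backtracking from cell (3, 3) with preference match > replace > insert > delete,
then listing the resulting alignment 'abb' -> 'bad' left to right:
  Step 1: replace a->b
  Step 2: replace b->a
  Step 3: replace b->d
Total insertions: 0

0


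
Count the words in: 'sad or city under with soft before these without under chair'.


Counting words by splitting on spaces:
  Word 1: 'sad'
  Word 2: 'or'
  Word 3: 'city'
  Word 4: 'under'
  Word 5: 'with'
  Word 6: 'soft'
  Word 7: 'before'
  Word 8: 'these'
  Word 9: 'without'
  Word 10: 'under'
  Word 11: 'chair'
Total words: 11

11


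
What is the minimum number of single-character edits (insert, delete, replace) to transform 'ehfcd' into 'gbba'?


Building DP table for s1='ehfcd' (len 5) and s2='gbba' (len 4):
       g  b  b  a
    0  1  2  3  4
  e 1  1  2  3  4
  h 2  2  2  3  4
  f 3  3  3  3  4
  c 4  4  4  4  4
  d 5  5  5  5  5
Edit distance = dp[5][4] = 5

5


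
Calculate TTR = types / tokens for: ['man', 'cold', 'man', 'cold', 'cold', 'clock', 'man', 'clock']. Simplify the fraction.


Tokens: 8
Unique types: ('clock', 'cold', 'man') = 3
TTR = 3/8
Already in lowest terms.

3/8


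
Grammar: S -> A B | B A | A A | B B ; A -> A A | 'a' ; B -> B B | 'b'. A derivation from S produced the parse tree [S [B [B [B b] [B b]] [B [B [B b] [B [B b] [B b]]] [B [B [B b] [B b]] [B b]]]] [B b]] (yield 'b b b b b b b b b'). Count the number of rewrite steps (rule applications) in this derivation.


Every bracketed nonterminal node [X ...] in the tree is produced by exactly one rule application.
Reading the tree off as a leftmost derivation:
  Step 1: S  =>  B B   (applied S -> B B)
  Step 2: B B  =>  B B B   (applied B -> B B)
  Step 3: B B B  =>  B B B B   (applied B -> B B)
  Step 4: B B B B  =>  b B B B   (applied B -> b)
  Step 5: b B B B  =>  b b B B   (applied B -> b)
  Step 6: b b B B  =>  b b B B B   (applied B -> B B)
  Step 7: b b B B B  =>  b b B B B B   (applied B -> B B)
  Step 8: b b B B B B  =>  b b b B B B   (applied B -> b)
  Step 9: b b b B B B  =>  b b b B B B B   (applied B -> B B)
  Step 10: b b b B B B B  =>  b b b b B B B   (applied B -> b)
  Step 11: b b b b B B B  =>  b b b b b B B   (applied B -> b)
  Step 12: b b b b b B B  =>  b b b b b B B B   (applied B -> B B)
  Step 13: b b b b b B B B  =>  b b b b b B B B B   (applied B -> B B)
  Step 14: b b b b b B B B B  =>  b b b b b b B B B   (applied B -> b)
  Step 15: b b b b b b B B B  =>  b b b b b b b B B   (applied B -> b)
  Step 16: b b b b b b b B B  =>  b b b b b b b b B   (applied B -> b)
  Step 17: b b b b b b b b B  =>  b b b b b b b b b   (applied B -> b)
Final yield: b b b b b b b b b
Total rewrite steps: 17

17


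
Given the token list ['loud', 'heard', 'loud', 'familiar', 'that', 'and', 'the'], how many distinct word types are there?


Listing all tokens and tracking unique types:
  Token 1: 'loud' -> NEW (unique so far: 1)
  Token 2: 'heard' -> NEW (unique so far: 2)
  Token 3: 'loud' -> duplicate (unique so far: 2)
  Token 4: 'familiar' -> NEW (unique so far: 3)
  Token 5: 'that' -> NEW (unique so far: 4)
  Token 6: 'and' -> NEW (unique so far: 5)
  Token 7: 'the' -> NEW (unique so far: 6)
Unique types: ('and', 'familiar', 'heard', 'loud', 'that', 'the')
Vocabulary size: 6

6


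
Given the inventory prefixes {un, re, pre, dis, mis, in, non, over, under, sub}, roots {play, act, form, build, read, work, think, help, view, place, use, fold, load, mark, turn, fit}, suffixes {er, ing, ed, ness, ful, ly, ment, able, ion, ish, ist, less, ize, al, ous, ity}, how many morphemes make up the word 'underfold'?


Segmenting 'underfold' against the inventory:
  'under' -> prefix (morpheme 1)
  'fold' -> root (morpheme 2)
Total morphemes: 2

2


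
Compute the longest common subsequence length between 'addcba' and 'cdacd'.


DP table for LCS of 'addcba' and 'cdacd':
       c  d  a  c  d
    0  0  0  0  0  0
  a 0  0  0  1  1  1
  d 0  0  1  1  1  2
  d 0  0  1  1  1  2
  c 0  1  1  1  2  2
  b 0  1  1  1  2  2
  a 0  1  1  2  2  2
LCS: 'ad'
LCS length = 2

2


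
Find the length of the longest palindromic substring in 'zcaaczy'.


Scanning 'zcaaczy' for palindromic substrings.
Substring at positions 0-5: 'zcaacz'.
Check: reverse('zcaacz') = 'zcaacz' -> palindrome confirmed.
Neighbouring characters ('-' / 'y') break symmetry, so it cannot extend further.
No longer palindromic substring exists; longest length = 6

6


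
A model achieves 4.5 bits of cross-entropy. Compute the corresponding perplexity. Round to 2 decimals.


Perplexity formula: PP = 2^H
H = 4.5
PP = 2^4.5
Decompose: 2^4.5 = 2^4 * 2^0.5 = 2^4 * sqrt(2)
2^4 = 16, sqrt(2) ~ 1.4142136
PP ~ 16 * 1.4142136 = 22.6274176
Rounded to 2 decimals: 22.63

22.63


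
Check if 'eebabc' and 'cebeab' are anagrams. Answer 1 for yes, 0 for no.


Sort characters of 'eebabc': 'abbcee'
Sort characters of 'cebeab': 'abbcee'
Sorted forms match -> they ARE anagrams
Result: 1

1


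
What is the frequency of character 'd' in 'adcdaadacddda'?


Scanning 'adcdaadacddda' for 'd':
  Position 1: 'd' -> MATCH (count: 1)
  Position 3: 'd' -> MATCH (count: 2)
  Position 6: 'd' -> MATCH (count: 3)
  Position 9: 'd' -> MATCH (count: 4)
  Position 10: 'd' -> MATCH (count: 5)
  Position 11: 'd' -> MATCH (count: 6)
Total occurrences of 'd': 6

6


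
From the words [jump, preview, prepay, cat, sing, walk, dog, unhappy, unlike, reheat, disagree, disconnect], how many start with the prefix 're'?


Checking each word for prefix 're':
  'jump' -> no (count: 0)
  'preview' -> no (count: 0)
  'prepay' -> no (count: 0)
  'cat' -> no (count: 0)
  'sing' -> no (count: 0)
  'walk' -> no (count: 0)
  'dog' -> no (count: 0)
  'unhappy' -> no (count: 0)
  'unlike' -> no (count: 0)
  'reheat' -> YES, starts with 're' (count: 1)
  'disagree' -> no (count: 1)
  'disconnect' -> no (count: 1)
Total with prefix 're': 1

1


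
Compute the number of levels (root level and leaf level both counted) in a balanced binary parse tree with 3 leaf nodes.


In a balanced binary tree with n leaves the deepest leaf is ceil(log2(n)) edges below the root,
so counting node levels inclusive of root and leaves gives ceil(log2(n)) + 1 levels.
log2(3) = 1.5850
ceil(1.5850) = 2
levels = 2 + 1 = 3

3


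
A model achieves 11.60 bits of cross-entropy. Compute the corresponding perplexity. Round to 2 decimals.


Perplexity formula: PP = 2^H
H = 11.60
PP = 2^11.60
Decompose: 2^11.60 = 2^11 * 2^0.60
2^11 = 2048, 2^0.60 ~ 1.5157166
PP ~ 2048 * 1.5157166 = 3104.1875968
Rounded to 2 decimals: 3104.19

3104.19


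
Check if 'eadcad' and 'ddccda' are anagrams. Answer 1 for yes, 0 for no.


Sort characters of 'eadcad': 'aacdde'
Sort characters of 'ddccda': 'accddd'
Sorted forms differ -> they are NOT anagrams
Result: 0

0


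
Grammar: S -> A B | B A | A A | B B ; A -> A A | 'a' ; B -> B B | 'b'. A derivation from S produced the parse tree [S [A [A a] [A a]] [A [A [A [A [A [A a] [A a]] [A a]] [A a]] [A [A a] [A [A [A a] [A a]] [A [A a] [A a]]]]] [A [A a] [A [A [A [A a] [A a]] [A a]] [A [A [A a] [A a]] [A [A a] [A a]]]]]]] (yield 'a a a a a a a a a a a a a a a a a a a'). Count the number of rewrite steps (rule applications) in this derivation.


Every bracketed nonterminal node [X ...] in the tree is produced by exactly one rule application.
Reading the tree off as a leftmost derivation:
  Step 1: S  =>  A A   (applied S -> A A)
  Step 2: A A  =>  A A A   (applied A -> A A)
  Step 3: A A A  =>  a A A   (applied A -> a)
  Step 4: a A A  =>  a a A   (applied A -> a)
  Step 5: a a A  =>  a a A A   (applied A -> A A)
  Step 6: a a A A  =>  a a A A A   (applied A -> A A)
  Step 7: a a A A A  =>  a a A A A A   (applied A -> A A)
  Step 8: a a A A A A  =>  a a A A A A A   (applied A -> A A)
  Step 9: a a A A A A A  =>  a a A A A A A A   (applied A -> A A)
  Step 10: a a A A A A A A  =>  a a a A A A A A   (applied A -> a)
  Step 11: a a a A A A A A  =>  a a a a A A A A   (applied A -> a)
  Step 12: a a a a A A A A  =>  a a a a a A A A   (applied A -> a)
  Step 13: a a a a a A A A  =>  a a a a a a A A   (applied A -> a)
  Step 14: a a a a a a A A  =>  a a a a a a A A A   (applied A -> A A)
  Step 15: a a a a a a A A A  =>  a a a a a a a A A   (applied A -> a)
  Step 16: a a a a a a a A A  =>  a a a a a a a A A A   (applied A -> A A)
  Step 17: a a a a a a a A A A  =>  a a a a a a a A A A A   (applied A -> A A)
  Step 18: a a a a a a a A A A A  =>  a a a a a a a a A A A   (applied A -> a)
  Step 19: a a a a a a a a A A A  =>  a a a a a a a a a A A   (applied A -> a)
  Step 20: a a a a a a a a a A A  =>  a a a a a a a a a A A A   (applied A -> A A)
  Step 21: a a a a a a a a a A A A  =>  a a a a a a a a a a A A   (applied A -> a)
  Step 22: a a a a a a a a a a A A  =>  a a a a a a a a a a a A   (applied A -> a)
  Step 23: a a a a a a a a a a a A  =>  a a a a a a a a a a a A A   (applied A -> A A)
  Step 24: a a a a a a a a a a a A A  =>  a a a a a a a a a a a a A   (applied A -> a)
  Step 25: a a a a a a a a a a a a A  =>  a a a a a a a a a a a a A A   (applied A -> A A)
  Step 26: a a a a a a a a a a a a A A  =>  a a a a a a a a a a a a A A A   (applied A -> A A)
  Step 27: a a a a a a a a a a a a A A A  =>  a a a a a a a a a a a a A A A A   (applied A -> A A)
  Step 28: a a a a a a a a a a a a A A A A  =>  a a a a a a a a a a a a a A A A   (applied A -> a)
  Step 29: a a a a a a a a a a a a a A A A  =>  a a a a a a a a a a a a a a A A   (applied A -> a)
  Step 30: a a a a a a a a a a a a a a A A  =>  a a a a a a a a a a a a a a a A   (applied A -> a)
  Step 31: a a a a a a a a a a a a a a a A  =>  a a a a a a a a a a a a a a a A A   (applied A -> A A)
  Step 32: a a a a a a a a a a a a a a a A A  =>  a a a a a a a a a a a a a a a A A A   (applied A -> A A)
  Step 33: a a a a a a a a a a a a a a a A A A  =>  a a a a a a a a a a a a a a a a A A   (applied A -> a)
  Step 34: a a a a a a a a a a a a a a a a A A  =>  a a a a a a a a a a a a a a a a a A   (applied A -> a)
  Step 35: a a a a a a a a a a a a a a a a a A  =>  a a a a a a a a a a a a a a a a a A A   (applied A -> A A)
  Step 36: a a a a a a a a a a a a a a a a a A A  =>  a a a a a a a a a a a a a a a a a a A   (applied A -> a)
  Step 37: a a a a a a a a a a a a a a a a a a A  =>  a a a a a a a a a a a a a a a a a a a   (applied A -> a)
Final yield: a a a a a a a a a a a a a a a a a a a
Total rewrite steps: 37

37


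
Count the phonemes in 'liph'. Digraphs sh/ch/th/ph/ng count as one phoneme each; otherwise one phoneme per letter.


Parsing 'liph' greedily, digraphs first:
  'l' -> consonant phoneme (phonemes so far: 1)
  'i' -> vowel phoneme (phonemes so far: 2)
  'ph' -> digraph (1 consonant phoneme) (phonemes so far: 3)
Total phonemes: 3

3


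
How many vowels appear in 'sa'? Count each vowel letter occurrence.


Scanning each character of 'sa':
  Position 1: 's' -> consonant (running count: 0)
  Position 2: 'a' -> vowel (running count: 1)
Total vowels: 1

1


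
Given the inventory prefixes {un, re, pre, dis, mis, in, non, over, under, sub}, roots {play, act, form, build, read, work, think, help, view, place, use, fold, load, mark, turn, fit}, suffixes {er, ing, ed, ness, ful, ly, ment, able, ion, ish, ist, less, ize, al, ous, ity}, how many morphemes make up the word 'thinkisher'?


Segmenting 'thinkisher' against the inventory:
  'think' -> root (morpheme 1)
  'ish' -> suffix (morpheme 2)
  'er' -> suffix (morpheme 3)
Total morphemes: 3

3


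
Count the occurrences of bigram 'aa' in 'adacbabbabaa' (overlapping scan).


Scanning 'adacbabbabaa' for bigram 'aa':
  Position 0: 'ad' -> no
  Position 1: 'da' -> no
  Position 2: 'ac' -> no
  Position 3: 'cb' -> no
  Position 4: 'ba' -> no
  Position 5: 'ab' -> no
  Position 6: 'bb' -> no
  Position 7: 'ba' -> no
  Position 8: 'ab' -> no
  Position 9: 'ba' -> no
  Position 10: 'aa' -> MATCH
Total matches: 1

1


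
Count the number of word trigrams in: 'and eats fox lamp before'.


Word trigrams from [5] words:
  Trigram 1: (and eats fox)
  Trigram 2: (eats fox lamp)
  Trigram 3: (fox lamp before)
Total word trigrams: 5 - 2 = 3

3


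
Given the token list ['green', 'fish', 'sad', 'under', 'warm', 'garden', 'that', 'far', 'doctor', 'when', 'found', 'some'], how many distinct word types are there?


Listing all tokens and tracking unique types:
  Token 1: 'green' -> NEW (unique so far: 1)
  Token 2: 'fish' -> NEW (unique so far: 2)
  Token 3: 'sad' -> NEW (unique so far: 3)
  Token 4: 'under' -> NEW (unique so far: 4)
  Token 5: 'warm' -> NEW (unique so far: 5)
  Token 6: 'garden' -> NEW (unique so far: 6)
  Token 7: 'that' -> NEW (unique so far: 7)
  Token 8: 'far' -> NEW (unique so far: 8)
  Token 9: 'doctor' -> NEW (unique so far: 9)
  Token 10: 'when' -> NEW (unique so far: 10)
  Token 11: 'found' -> NEW (unique so far: 11)
  Token 12: 'some' -> NEW (unique so far: 12)
Unique types: ('doctor', 'far', 'fish', 'found', 'garden', 'green', 'sad', 'some', 'that', 'under', 'warm', 'when')
Vocabulary size: 12

12


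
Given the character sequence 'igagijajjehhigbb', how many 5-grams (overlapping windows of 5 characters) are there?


String 'igagijajjehhigbb' has length L = 16.
Number of overlapping n-grams = L - n + 1
Substituting: 16 - 5 + 1 = 12

12


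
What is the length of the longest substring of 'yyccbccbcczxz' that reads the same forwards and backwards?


Scanning 'yyccbccbcczxz' for palindromic substrings.
Substring at positions 2-9: 'ccbccbcc'.
Check: reverse('ccbccbcc') = 'ccbccbcc' -> palindrome confirmed.
Neighbouring characters ('y' / 'z') break symmetry, so it cannot extend further.
No longer palindromic substring exists; longest length = 8

8


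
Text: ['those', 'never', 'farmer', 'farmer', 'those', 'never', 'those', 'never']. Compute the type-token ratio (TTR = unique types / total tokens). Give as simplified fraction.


Tokens: 8
Unique types: ('farmer', 'never', 'those') = 3
TTR = 3/8
Already in lowest terms.

3/8


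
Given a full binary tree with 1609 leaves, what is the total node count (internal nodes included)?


Leaf nodes (terminals): 1609
Internal nodes = n - 1 = 1609 - 1 = 1608
Total = leaves + internal = 1609 + 1608 = 3217

3217


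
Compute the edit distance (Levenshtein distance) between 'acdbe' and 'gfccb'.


Building DP table for s1='acdbe' (len 5) and s2='gfccb' (len 5):
       g  f  c  c  b
    0  1  2  3  4  5
  a 1  1  2  3  4  5
  c 2  2  2  2  3  4
  d 3  3  3  3  3  4
  b 4  4  4  4  4  3
  e 5  5  5  5  5  4
Edit distance = dp[5][5] = 4

4


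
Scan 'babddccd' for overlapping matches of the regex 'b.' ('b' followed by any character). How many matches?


Pattern: b. means 'b' followed by any character.
Scanning 'babddccd' position-by-position:
  Pos 0: window 'ba' -> MATCH
  Pos 1: window 'ab' -> no
  Pos 2: window 'bd' -> MATCH
  Pos 3: window 'dd' -> no
  Pos 4: window 'dc' -> no
  Pos 5: window 'cc' -> no
  Pos 6: window 'cd' -> no
  Pos 7: window 'd' -> no
Total matches: 2

2


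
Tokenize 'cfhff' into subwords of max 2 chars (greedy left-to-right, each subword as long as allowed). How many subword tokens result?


'cfhff' has 5 characters.
Chunking with max size 2:
  Chunk 1: 'cf' (positions 0-1)
  Chunk 2: 'hf' (positions 2-3)
  Chunk 3: 'f' (positions 4-4)
Total chunks: ceil(5 / 2) = 3

3


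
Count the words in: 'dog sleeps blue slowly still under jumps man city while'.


Counting words by splitting on spaces:
  Word 1: 'dog'
  Word 2: 'sleeps'
  Word 3: 'blue'
  Word 4: 'slowly'
  Word 5: 'still'
  Word 6: 'under'
  Word 7: 'jumps'
  Word 8: 'man'
  Word 9: 'city'
  Word 10: 'while'
Total words: 10

10


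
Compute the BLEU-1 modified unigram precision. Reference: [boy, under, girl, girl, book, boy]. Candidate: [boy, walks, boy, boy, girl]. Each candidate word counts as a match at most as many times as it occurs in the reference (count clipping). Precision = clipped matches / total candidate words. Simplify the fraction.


Reference word counts: {'book': 1, 'boy': 2, 'girl': 2, 'under': 1}
Checking each candidate word (with clipping):
  'boy' -> in reference (ref count 2, used 1/2) -> match (matches: 1)
  'walks' -> not in reference -> no match (matches: 1)
  'boy' -> in reference (ref count 2, used 2/2) -> match (matches: 2)
  'boy' -> ref count 2 already used up (2/2) -> clipped, no match (matches: 2)
  'girl' -> in reference (ref count 2, used 1/2) -> match (matches: 3)
Clipped matches: 3, Candidate length: 5
Precision = 3/5

3/5


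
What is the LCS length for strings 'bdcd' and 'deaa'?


DP table for LCS of 'bdcd' and 'deaa':
       d  e  a  a
    0  0  0  0  0
  b 0  0  0  0  0
  d 0  1  1  1  1
  c 0  1  1  1  1
  d 0  1  1  1  1
LCS: 'd'
LCS length = 1

1


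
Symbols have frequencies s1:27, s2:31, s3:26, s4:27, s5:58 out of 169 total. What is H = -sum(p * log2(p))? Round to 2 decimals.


Computing entropy H = -sum(p_i * log2(p_i)):
  s1: p = 27/169 = 0.1598, -p*log2(p) = 0.4227
  s2: p = 31/169 = 0.1834, -p*log2(p) = 0.4488
  s3: p = 26/169 = 0.1538, -p*log2(p) = 0.4155
  s4: p = 27/169 = 0.1598, -p*log2(p) = 0.4227
  s5: p = 58/169 = 0.3432, -p*log2(p) = 0.5295
H = sum of terms = 2.2392
Rounded to 2 decimals: 2.24

2.24


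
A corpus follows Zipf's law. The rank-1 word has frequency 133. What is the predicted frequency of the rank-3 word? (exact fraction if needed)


Zipf's law: freq(rank) = f1 / rank
f1 = 133, rank = 3
freq = 133 / 3
GCD(133, 3) = 1
Simplified: 133/3

133/3


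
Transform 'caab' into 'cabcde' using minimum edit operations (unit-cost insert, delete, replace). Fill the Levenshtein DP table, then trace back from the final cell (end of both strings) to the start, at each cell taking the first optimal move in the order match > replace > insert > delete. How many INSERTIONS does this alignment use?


Edit distance = 4. Backtracking from cell (4, 6) with preference match > replace > insert > delete,
then listing the resulting alignment 'caab' -> 'cabcde' left to right:
  Step 1: keep 'c'
  Step 2: keep 'a'
  Step 3: insert 'b' [insertion #1]
  Step 4: insert 'c' [insertion #2]
  Step 5: replace a->d
  Step 6: replace b->e
Total insertions: 2

2


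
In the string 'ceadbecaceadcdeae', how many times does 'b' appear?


Scanning 'ceadbecaceadcdeae' for 'b':
  Position 4: 'b' -> MATCH (count: 1)
Total occurrences of 'b': 1

1


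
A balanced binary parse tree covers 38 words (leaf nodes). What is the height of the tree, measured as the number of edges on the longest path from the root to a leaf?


In a balanced binary tree with n leaves the deepest leaf is ceil(log2(n)) edges below the root.
log2(38) = 5.2479
ceil(5.2479) = 6
height (edges) = 6

6


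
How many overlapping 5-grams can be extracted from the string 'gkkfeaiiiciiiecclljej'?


String 'gkkfeaiiiciiiecclljej' has length L = 21.
Number of overlapping n-grams = L - n + 1
Substituting: 21 - 5 + 1 = 17

17


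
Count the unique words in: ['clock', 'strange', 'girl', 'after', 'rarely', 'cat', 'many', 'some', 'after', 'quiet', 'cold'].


Listing all tokens and tracking unique types:
  Token 1: 'clock' -> NEW (unique so far: 1)
  Token 2: 'strange' -> NEW (unique so far: 2)
  Token 3: 'girl' -> NEW (unique so far: 3)
  Token 4: 'after' -> NEW (unique so far: 4)
  Token 5: 'rarely' -> NEW (unique so far: 5)
  Token 6: 'cat' -> NEW (unique so far: 6)
  Token 7: 'many' -> NEW (unique so far: 7)
  Token 8: 'some' -> NEW (unique so far: 8)
  Token 9: 'after' -> duplicate (unique so far: 8)
  Token 10: 'quiet' -> NEW (unique so far: 9)
  Token 11: 'cold' -> NEW (unique so far: 10)
Unique types: ('after', 'cat', 'clock', 'cold', 'girl', 'many', 'quiet', 'rarely', 'some', 'strange')
Vocabulary size: 10

10


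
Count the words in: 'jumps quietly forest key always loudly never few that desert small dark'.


Counting words by splitting on spaces:
  Word 1: 'jumps'
  Word 2: 'quietly'
  Word 3: 'forest'
  Word 4: 'key'
  Word 5: 'always'
  Word 6: 'loudly'
  Word 7: 'never'
  Word 8: 'few'
  Word 9: 'that'
  Word 10: 'desert'
  Word 11: 'small'
  Word 12: 'dark'
Total words: 12

12


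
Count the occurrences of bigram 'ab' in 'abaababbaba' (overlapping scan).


Scanning 'abaababbaba' for bigram 'ab':
  Position 0: 'ab' -> MATCH
  Position 1: 'ba' -> no
  Position 2: 'aa' -> no
  Position 3: 'ab' -> MATCH
  Position 4: 'ba' -> no
  Position 5: 'ab' -> MATCH
  Position 6: 'bb' -> no
  Position 7: 'ba' -> no
  Position 8: 'ab' -> MATCH
  Position 9: 'ba' -> no
Total matches: 4

4


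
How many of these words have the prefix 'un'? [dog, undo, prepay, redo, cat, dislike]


Checking each word for prefix 'un':
  'dog' -> no (count: 0)
  'undo' -> YES, starts with 'un' (count: 1)
  'prepay' -> no (count: 1)
  'redo' -> no (count: 1)
  'cat' -> no (count: 1)
  'dislike' -> no (count: 1)
Total with prefix 'un': 1

1


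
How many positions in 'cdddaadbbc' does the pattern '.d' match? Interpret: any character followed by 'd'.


Pattern: .d means any character followed by 'd'.
Scanning 'cdddaadbbc' position-by-position:
  Pos 0: window 'cd' -> MATCH
  Pos 1: window 'dd' -> MATCH
  Pos 2: window 'dd' -> MATCH
  Pos 3: window 'da' -> no
  Pos 4: window 'aa' -> no
  Pos 5: window 'ad' -> MATCH
  Pos 6: window 'db' -> no
  Pos 7: window 'bb' -> no
  Pos 8: window 'bc' -> no
  Pos 9: window 'c' -> no
Total matches: 4

4


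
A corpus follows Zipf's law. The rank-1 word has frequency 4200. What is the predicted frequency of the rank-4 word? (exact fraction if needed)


Zipf's law: freq(rank) = f1 / rank
f1 = 4200, rank = 4
freq = 4200 / 4
= 1050

1050


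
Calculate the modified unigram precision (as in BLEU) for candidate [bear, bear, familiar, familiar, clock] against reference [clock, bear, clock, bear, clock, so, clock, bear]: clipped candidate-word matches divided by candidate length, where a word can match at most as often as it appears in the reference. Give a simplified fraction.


Reference word counts: {'bear': 3, 'clock': 4, 'so': 1}
Checking each candidate word (with clipping):
  'bear' -> in reference (ref count 3, used 1/3) -> match (matches: 1)
  'bear' -> in reference (ref count 3, used 2/3) -> match (matches: 2)
  'familiar' -> not in reference -> no match (matches: 2)
  'familiar' -> not in reference -> no match (matches: 2)
  'clock' -> in reference (ref count 4, used 1/4) -> match (matches: 3)
Clipped matches: 3, Candidate length: 5
Precision = 3/5

3/5


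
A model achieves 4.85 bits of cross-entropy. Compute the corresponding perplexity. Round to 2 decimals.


Perplexity formula: PP = 2^H
H = 4.85
PP = 2^4.85
Decompose: 2^4.85 = 2^4 * 2^0.85
2^4 = 16, 2^0.85 ~ 1.8025009
PP ~ 16 * 1.8025009 = 28.8400144
Rounded to 2 decimals: 28.84

28.84


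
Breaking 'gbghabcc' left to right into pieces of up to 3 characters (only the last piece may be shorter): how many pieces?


'gbghabcc' has 8 characters.
Chunking with max size 3:
  Chunk 1: 'gbg' (positions 0-2)
  Chunk 2: 'hab' (positions 3-5)
  Chunk 3: 'cc' (positions 6-7)
Total chunks: ceil(8 / 3) = 3

3


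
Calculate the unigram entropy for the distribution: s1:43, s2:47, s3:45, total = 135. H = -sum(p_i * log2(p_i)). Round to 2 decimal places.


Computing entropy H = -sum(p_i * log2(p_i)):
  s1: p = 43/135 = 0.3185, -p*log2(p) = 0.5257
  s2: p = 47/135 = 0.3481, -p*log2(p) = 0.5300
  s3: p = 45/135 = 0.3333, -p*log2(p) = 0.5283
H = sum of terms = 1.5840
Rounded to 2 decimals: 1.58

1.58


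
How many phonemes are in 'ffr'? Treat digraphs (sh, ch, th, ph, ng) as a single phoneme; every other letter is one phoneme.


Parsing 'ffr' greedily, digraphs first:
  'f' -> consonant phoneme (phonemes so far: 1)
  'f' -> consonant phoneme (phonemes so far: 2)
  'r' -> consonant phoneme (phonemes so far: 3)
Total phonemes: 3

3


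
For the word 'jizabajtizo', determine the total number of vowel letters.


Scanning each character of 'jizabajtizo':
  Position 1: 'j' -> consonant (running count: 0)
  Position 2: 'i' -> vowel (running count: 1)
  Position 3: 'z' -> consonant (running count: 1)
  Position 4: 'a' -> vowel (running count: 2)
  Position 5: 'b' -> consonant (running count: 2)
  Position 6: 'a' -> vowel (running count: 3)
  Position 7: 'j' -> consonant (running count: 3)
  Position 8: 't' -> consonant (running count: 3)
  Position 9: 'i' -> vowel (running count: 4)
  Position 10: 'z' -> consonant (running count: 4)
  Position 11: 'o' -> vowel (running count: 5)
Total vowels: 5

5


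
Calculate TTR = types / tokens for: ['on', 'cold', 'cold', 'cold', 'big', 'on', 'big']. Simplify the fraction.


Tokens: 7
Unique types: ('big', 'cold', 'on') = 3
TTR = 3/7
Already in lowest terms.

3/7


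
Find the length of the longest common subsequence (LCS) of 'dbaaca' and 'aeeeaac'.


DP table for LCS of 'dbaaca' and 'aeeeaac':
       a  e  e  e  a  a  c
    0  0  0  0  0  0  0  0
  d 0  0  0  0  0  0  0  0
  b 0  0  0  0  0  0  0  0
  a 0  1  1  1  1  1  1  1
  a 0  1  1  1  1  2  2  2
  c 0  1  1  1  1  2  2  3
  a 0  1  1  1  1  2  3  3
LCS: 'aac'
LCS length = 3

3


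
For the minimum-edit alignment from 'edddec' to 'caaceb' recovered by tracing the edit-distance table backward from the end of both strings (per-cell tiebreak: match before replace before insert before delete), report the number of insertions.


Edit distance = 5. Backtracking from cell (6, 6) with preference match > replace > insert > delete,
then listing the resulting alignment 'edddec' -> 'caaceb' left to right:
  Step 1: replace e->c
  Step 2: replace d->a
  Step 3: replace d->a
  Step 4: replace d->c
  Step 5: keep 'e'
  Step 6: replace c->b
Total insertions: 0

0


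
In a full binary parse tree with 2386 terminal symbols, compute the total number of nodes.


Leaf nodes (terminals): 2386
Internal nodes = n - 1 = 2386 - 1 = 2385
Total = leaves + internal = 2386 + 2385 = 4771

4771


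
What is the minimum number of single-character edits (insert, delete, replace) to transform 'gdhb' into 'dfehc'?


Building DP table for s1='gdhb' (len 4) and s2='dfehc' (len 5):
       d  f  e  h  c
    0  1  2  3  4  5
  g 1  1  2  3  4  5
  d 2  1  2  3  4  5
  h 3  2  2  3  3  4
  b 4  3  3  3  4  4
Edit distance = dp[4][5] = 4

4


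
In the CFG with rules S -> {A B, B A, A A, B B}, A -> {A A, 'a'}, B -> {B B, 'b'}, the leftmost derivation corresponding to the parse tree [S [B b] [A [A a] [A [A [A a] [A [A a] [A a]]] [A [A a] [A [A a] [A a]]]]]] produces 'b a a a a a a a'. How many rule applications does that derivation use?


Every bracketed nonterminal node [X ...] in the tree is produced by exactly one rule application.
Reading the tree off as a leftmost derivation:
  Step 1: S  =>  B A   (applied S -> B A)
  Step 2: B A  =>  b A   (applied B -> b)
  Step 3: b A  =>  b A A   (applied A -> A A)
  Step 4: b A A  =>  b a A   (applied A -> a)
  Step 5: b a A  =>  b a A A   (applied A -> A A)
  Step 6: b a A A  =>  b a A A A   (applied A -> A A)
  Step 7: b a A A A  =>  b a a A A   (applied A -> a)
  Step 8: b a a A A  =>  b a a A A A   (applied A -> A A)
  Step 9: b a a A A A  =>  b a a a A A   (applied A -> a)
  Step 10: b a a a A A  =>  b a a a a A   (applied A -> a)
  Step 11: b a a a a A  =>  b a a a a A A   (applied A -> A A)
  Step 12: b a a a a A A  =>  b a a a a a A   (applied A -> a)
  Step 13: b a a a a a A  =>  b a a a a a A A   (applied A -> A A)
  Step 14: b a a a a a A A  =>  b a a a a a a A   (applied A -> a)
  Step 15: b a a a a a a A  =>  b a a a a a a a   (applied A -> a)
Final yield: b a a a a a a a
Total rewrite steps: 15

15


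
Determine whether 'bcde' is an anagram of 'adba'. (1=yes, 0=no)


Sort characters of 'bcde': 'bcde'
Sort characters of 'adba': 'aabd'
Sorted forms differ -> they are NOT anagrams
Result: 0

0


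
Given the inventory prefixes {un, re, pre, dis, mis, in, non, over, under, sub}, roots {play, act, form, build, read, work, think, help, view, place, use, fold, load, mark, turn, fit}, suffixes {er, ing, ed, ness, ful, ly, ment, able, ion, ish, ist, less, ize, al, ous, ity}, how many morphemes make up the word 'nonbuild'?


Segmenting 'nonbuild' against the inventory:
  'non' -> prefix (morpheme 1)
  'build' -> root (morpheme 2)
Total morphemes: 2

2


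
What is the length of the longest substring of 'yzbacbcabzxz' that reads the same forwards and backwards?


Scanning 'yzbacbcabzxz' for palindromic substrings.
Substring at positions 1-9: 'zbacbcabz'.
Check: reverse('zbacbcabz') = 'zbacbcabz' -> palindrome confirmed.
Neighbouring characters ('y' / 'x') break symmetry, so it cannot extend further.
No longer palindromic substring exists; longest length = 9

9


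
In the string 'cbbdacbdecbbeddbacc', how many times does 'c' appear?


Scanning 'cbbdacbdecbbeddbacc' for 'c':
  Position 0: 'c' -> MATCH (count: 1)
  Position 5: 'c' -> MATCH (count: 2)
  Position 9: 'c' -> MATCH (count: 3)
  Position 17: 'c' -> MATCH (count: 4)
  Position 18: 'c' -> MATCH (count: 5)
Total occurrences of 'c': 5

5


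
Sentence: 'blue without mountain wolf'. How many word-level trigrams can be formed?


Word trigrams from [4] words:
  Trigram 1: (blue without mountain)
  Trigram 2: (without mountain wolf)
Total word trigrams: 4 - 2 = 2

2


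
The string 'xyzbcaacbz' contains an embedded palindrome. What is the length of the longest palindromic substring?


Scanning 'xyzbcaacbz' for palindromic substrings.
Substring at positions 2-9: 'zbcaacbz'.
Check: reverse('zbcaacbz') = 'zbcaacbz' -> palindrome confirmed.
Neighbouring characters ('y' / '-') break symmetry, so it cannot extend further.
No longer palindromic substring exists; longest length = 8

8


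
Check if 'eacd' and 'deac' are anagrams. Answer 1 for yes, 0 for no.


Sort characters of 'eacd': 'acde'
Sort characters of 'deac': 'acde'
Sorted forms match -> they ARE anagrams
Result: 1

1


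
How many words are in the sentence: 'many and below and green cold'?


Counting words by splitting on spaces:
  Word 1: 'many'
  Word 2: 'and'
  Word 3: 'below'
  Word 4: 'and'
  Word 5: 'green'
  Word 6: 'cold'
Total words: 6

6


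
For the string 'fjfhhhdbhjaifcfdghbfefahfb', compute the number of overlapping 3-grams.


String 'fjfhhhdbhjaifcfdghbfefahfb' has length L = 26.
Number of overlapping n-grams = L - n + 1
Substituting: 26 - 3 + 1 = 24

24


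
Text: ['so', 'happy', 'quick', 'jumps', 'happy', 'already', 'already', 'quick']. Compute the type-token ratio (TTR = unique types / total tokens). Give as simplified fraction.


Tokens: 8
Unique types: ('already', 'happy', 'jumps', 'quick', 'so') = 5
TTR = 5/8
Already in lowest terms.

5/8


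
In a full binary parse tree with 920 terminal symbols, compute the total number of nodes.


Leaf nodes (terminals): 920
Internal nodes = n - 1 = 920 - 1 = 919
Total = leaves + internal = 920 + 919 = 1839

1839


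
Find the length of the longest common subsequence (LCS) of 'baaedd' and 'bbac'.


DP table for LCS of 'baaedd' and 'bbac':
       b  b  a  c
    0  0  0  0  0
  b 0  1  1  1  1
  a 0  1  1  2  2
  a 0  1  1  2  2
  e 0  1  1  2  2
  d 0  1  1  2  2
  d 0  1  1  2  2
LCS: 'ba'
LCS length = 2

2


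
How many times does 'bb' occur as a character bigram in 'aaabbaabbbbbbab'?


Scanning 'aaabbaabbbbbbab' for bigram 'bb':
  Position 0: 'aa' -> no
  Position 1: 'aa' -> no
  Position 2: 'ab' -> no
  Position 3: 'bb' -> MATCH
  Position 4: 'ba' -> no
  Position 5: 'aa' -> no
  Position 6: 'ab' -> no
  Position 7: 'bb' -> MATCH
  Position 8: 'bb' -> MATCH
  Position 9: 'bb' -> MATCH
  Position 10: 'bb' -> MATCH
  Position 11: 'bb' -> MATCH
  Position 12: 'ba' -> no
  Position 13: 'ab' -> no
Total matches: 6

6


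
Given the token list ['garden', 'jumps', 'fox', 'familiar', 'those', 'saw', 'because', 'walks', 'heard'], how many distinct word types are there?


Listing all tokens and tracking unique types:
  Token 1: 'garden' -> NEW (unique so far: 1)
  Token 2: 'jumps' -> NEW (unique so far: 2)
  Token 3: 'fox' -> NEW (unique so far: 3)
  Token 4: 'familiar' -> NEW (unique so far: 4)
  Token 5: 'those' -> NEW (unique so far: 5)
  Token 6: 'saw' -> NEW (unique so far: 6)
  Token 7: 'because' -> NEW (unique so far: 7)
  Token 8: 'walks' -> NEW (unique so far: 8)
  Token 9: 'heard' -> NEW (unique so far: 9)
Unique types: ('because', 'familiar', 'fox', 'garden', 'heard', 'jumps', 'saw', 'those', 'walks')
Vocabulary size: 9

9


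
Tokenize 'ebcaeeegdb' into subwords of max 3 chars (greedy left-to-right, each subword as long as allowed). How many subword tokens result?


'ebcaeeegdb' has 10 characters.
Chunking with max size 3:
  Chunk 1: 'ebc' (positions 0-2)
  Chunk 2: 'aee' (positions 3-5)
  Chunk 3: 'egd' (positions 6-8)
  Chunk 4: 'b' (positions 9-9)
Total chunks: ceil(10 / 3) = 4

4


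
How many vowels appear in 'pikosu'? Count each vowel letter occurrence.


Scanning each character of 'pikosu':
  Position 1: 'p' -> consonant (running count: 0)
  Position 2: 'i' -> vowel (running count: 1)
  Position 3: 'k' -> consonant (running count: 1)
  Position 4: 'o' -> vowel (running count: 2)
  Position 5: 's' -> consonant (running count: 2)
  Position 6: 'u' -> vowel (running count: 3)
Total vowels: 3

3


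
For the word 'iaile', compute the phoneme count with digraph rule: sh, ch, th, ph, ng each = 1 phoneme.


Parsing 'iaile' greedily, digraphs first:
  'i' -> vowel phoneme (phonemes so far: 1)
  'a' -> vowel phoneme (phonemes so far: 2)
  'i' -> vowel phoneme (phonemes so far: 3)
  'l' -> consonant phoneme (phonemes so far: 4)
  'e' -> vowel phoneme (phonemes so far: 5)
Total phonemes: 5

5


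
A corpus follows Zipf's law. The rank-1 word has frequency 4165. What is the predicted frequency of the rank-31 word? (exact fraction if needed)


Zipf's law: freq(rank) = f1 / rank
f1 = 4165, rank = 31
freq = 4165 / 31
GCD(4165, 31) = 1
Simplified: 4165/31

4165/31


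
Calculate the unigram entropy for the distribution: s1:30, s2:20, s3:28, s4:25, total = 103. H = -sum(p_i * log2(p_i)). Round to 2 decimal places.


Computing entropy H = -sum(p_i * log2(p_i)):
  s1: p = 30/103 = 0.2913, -p*log2(p) = 0.5183
  s2: p = 20/103 = 0.1942, -p*log2(p) = 0.4591
  s3: p = 28/103 = 0.2718, -p*log2(p) = 0.5108
  s4: p = 25/103 = 0.2427, -p*log2(p) = 0.4958
H = sum of terms = 1.9840
Rounded to 2 decimals: 1.98

1.98


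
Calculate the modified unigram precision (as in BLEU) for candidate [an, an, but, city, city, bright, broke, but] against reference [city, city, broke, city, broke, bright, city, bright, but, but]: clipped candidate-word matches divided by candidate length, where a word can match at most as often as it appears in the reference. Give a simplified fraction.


Reference word counts: {'bright': 2, 'broke': 2, 'but': 2, 'city': 4}
Checking each candidate word (with clipping):
  'an' -> not in reference -> no match (matches: 0)
  'an' -> not in reference -> no match (matches: 0)
  'but' -> in reference (ref count 2, used 1/2) -> match (matches: 1)
  'city' -> in reference (ref count 4, used 1/4) -> match (matches: 2)
  'city' -> in reference (ref count 4, used 2/4) -> match (matches: 3)
  'bright' -> in reference (ref count 2, used 1/2) -> match (matches: 4)
  'broke' -> in reference (ref count 2, used 1/2) -> match (matches: 5)
  'but' -> in reference (ref count 2, used 2/2) -> match (matches: 6)
Clipped matches: 6, Candidate length: 8
Precision = 6/8 = 3/4

3/4


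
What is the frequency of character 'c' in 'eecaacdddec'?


Scanning 'eecaacdddec' for 'c':
  Position 2: 'c' -> MATCH (count: 1)
  Position 5: 'c' -> MATCH (count: 2)
  Position 10: 'c' -> MATCH (count: 3)
Total occurrences of 'c': 3

3


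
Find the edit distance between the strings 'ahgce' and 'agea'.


Building DP table for s1='ahgce' (len 5) and s2='agea' (len 4):
       a  g  e  a
    0  1  2  3  4
  a 1  0  1  2  3
  h 2  1  1  2  3
  g 3  2  1  2  3
  c 4  3  2  2  3
  e 5  4  3  2  3
Edit distance = dp[5][4] = 3

3
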